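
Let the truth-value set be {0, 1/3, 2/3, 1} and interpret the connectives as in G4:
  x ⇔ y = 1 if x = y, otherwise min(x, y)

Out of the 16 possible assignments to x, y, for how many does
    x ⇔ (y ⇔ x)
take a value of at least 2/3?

x = 0, y = 0 ↦ 0  <
x = 0, y = 1/3 ↦ 1  ≥
x = 0, y = 2/3 ↦ 1  ≥
x = 0, y = 1 ↦ 1  ≥
x = 1/3, y = 0 ↦ 0  <
x = 1/3, y = 1/3 ↦ 1/3  <
x = 1/3, y = 2/3 ↦ 1  ≥
x = 1/3, y = 1 ↦ 1  ≥
x = 2/3, y = 0 ↦ 0  <
x = 2/3, y = 1/3 ↦ 1/3  <
x = 2/3, y = 2/3 ↦ 2/3  ≥
x = 2/3, y = 1 ↦ 1  ≥
x = 1, y = 0 ↦ 0  <
x = 1, y = 1/3 ↦ 1/3  <
x = 1, y = 2/3 ↦ 2/3  ≥
x = 1, y = 1 ↦ 1  ≥
So 9 of the 16 assignments meet the threshold.

9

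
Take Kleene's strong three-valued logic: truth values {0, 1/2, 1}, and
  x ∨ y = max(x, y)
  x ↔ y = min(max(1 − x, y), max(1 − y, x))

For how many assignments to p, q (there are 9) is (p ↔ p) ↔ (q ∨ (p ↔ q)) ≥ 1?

p = 0, q = 0 ↦ 1  ≥
p = 0, q = 1/2 ↦ 1/2  <
p = 0, q = 1 ↦ 1  ≥
p = 1/2, q = 0 ↦ 1/2  <
p = 1/2, q = 1/2 ↦ 1/2  <
p = 1/2, q = 1 ↦ 1/2  <
p = 1, q = 0 ↦ 0  <
p = 1, q = 1/2 ↦ 1/2  <
p = 1, q = 1 ↦ 1  ≥
So 3 of the 9 assignments meet the threshold.

3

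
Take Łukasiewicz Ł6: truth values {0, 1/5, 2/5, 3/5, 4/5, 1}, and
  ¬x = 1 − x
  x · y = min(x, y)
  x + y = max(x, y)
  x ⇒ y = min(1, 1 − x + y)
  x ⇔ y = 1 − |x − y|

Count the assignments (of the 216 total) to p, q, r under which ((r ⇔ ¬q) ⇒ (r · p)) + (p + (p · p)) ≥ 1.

81

value 1: 81 assignments (counts)
value 4/5: 47 assignments
value 3/5: 37 assignments
value 2/5: 28 assignments
value 1/5: 17 assignments
value 0: 6 assignments
So 81 of the 216 assignments meet the threshold.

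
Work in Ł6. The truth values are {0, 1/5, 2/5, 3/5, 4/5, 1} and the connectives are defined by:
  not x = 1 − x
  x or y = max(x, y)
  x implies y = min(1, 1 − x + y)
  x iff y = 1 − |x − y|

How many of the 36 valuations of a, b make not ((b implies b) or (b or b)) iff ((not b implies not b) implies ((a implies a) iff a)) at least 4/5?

value 1: 6 assignments (counts)
value 4/5: 6 assignments (counts)
value 3/5: 6 assignments
value 2/5: 6 assignments
value 1/5: 6 assignments
value 0: 6 assignments
So 12 of the 36 assignments meet the threshold.

12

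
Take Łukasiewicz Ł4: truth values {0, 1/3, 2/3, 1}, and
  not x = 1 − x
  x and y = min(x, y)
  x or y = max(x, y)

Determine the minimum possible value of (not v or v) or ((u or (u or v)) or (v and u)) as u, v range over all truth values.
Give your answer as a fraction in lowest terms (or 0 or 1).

Take u = 0, v = 1/3:
not v = not 1/3 = 2/3
not v or v = 2/3 or 1/3 = 2/3
u or v = 0 or 1/3 = 1/3
u or (u or v) = 0 or 1/3 = 1/3
v and u = 1/3 and 0 = 0
(u or (u or v)) or (v and u) = 1/3 or 0 = 1/3
(not v or v) or ((u or (u or v)) or (v and u)) = 2/3 or 1/3 = 2/3
No assignment yields a value below 2/3, so this is the minimum.

2/3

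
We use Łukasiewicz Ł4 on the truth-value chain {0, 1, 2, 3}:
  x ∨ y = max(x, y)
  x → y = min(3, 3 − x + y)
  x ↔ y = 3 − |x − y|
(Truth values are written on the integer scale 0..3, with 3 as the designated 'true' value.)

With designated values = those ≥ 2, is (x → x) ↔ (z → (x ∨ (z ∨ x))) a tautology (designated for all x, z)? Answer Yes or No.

x = 0, z = 0 ↦ 3
x = 0, z = 1 ↦ 3
x = 0, z = 2 ↦ 3
x = 0, z = 3 ↦ 3
x = 1, z = 0 ↦ 3
x = 1, z = 1 ↦ 3
x = 1, z = 2 ↦ 3
x = 1, z = 3 ↦ 3
x = 2, z = 0 ↦ 3
x = 2, z = 1 ↦ 3
x = 2, z = 2 ↦ 3
x = 2, z = 3 ↦ 3
x = 3, z = 0 ↦ 3
x = 3, z = 1 ↦ 3
x = 3, z = 2 ↦ 3
x = 3, z = 3 ↦ 3
Every assignment gives a value ≥ 2.

Yes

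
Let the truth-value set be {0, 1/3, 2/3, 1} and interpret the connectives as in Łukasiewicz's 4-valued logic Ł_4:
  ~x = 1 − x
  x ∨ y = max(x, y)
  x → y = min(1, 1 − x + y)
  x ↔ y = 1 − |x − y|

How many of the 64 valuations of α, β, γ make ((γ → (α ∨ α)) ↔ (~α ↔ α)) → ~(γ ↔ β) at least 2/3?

50

value 1: 35 assignments (counts)
value 2/3: 15 assignments (counts)
value 1/3: 11 assignments
value 0: 3 assignments
So 50 of the 64 assignments meet the threshold.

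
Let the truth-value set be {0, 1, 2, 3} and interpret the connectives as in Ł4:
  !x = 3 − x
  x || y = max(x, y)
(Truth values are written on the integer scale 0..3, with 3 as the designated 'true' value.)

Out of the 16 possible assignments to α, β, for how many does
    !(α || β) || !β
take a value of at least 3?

α = 0, β = 0 ↦ 3  ≥
α = 0, β = 1 ↦ 2  <
α = 0, β = 2 ↦ 1  <
α = 0, β = 3 ↦ 0  <
α = 1, β = 0 ↦ 3  ≥
α = 1, β = 1 ↦ 2  <
α = 1, β = 2 ↦ 1  <
α = 1, β = 3 ↦ 0  <
α = 2, β = 0 ↦ 3  ≥
α = 2, β = 1 ↦ 2  <
α = 2, β = 2 ↦ 1  <
α = 2, β = 3 ↦ 0  <
α = 3, β = 0 ↦ 3  ≥
α = 3, β = 1 ↦ 2  <
α = 3, β = 2 ↦ 1  <
α = 3, β = 3 ↦ 0  <
So 4 of the 16 assignments meet the threshold.

4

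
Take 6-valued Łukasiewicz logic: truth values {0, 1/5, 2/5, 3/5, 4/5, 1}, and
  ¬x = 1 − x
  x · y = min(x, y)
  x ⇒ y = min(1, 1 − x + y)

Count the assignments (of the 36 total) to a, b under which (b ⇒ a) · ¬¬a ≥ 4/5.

value 1: 6 assignments (counts)
value 4/5: 6 assignments (counts)
value 3/5: 6 assignments
value 2/5: 6 assignments
value 1/5: 6 assignments
value 0: 6 assignments
So 12 of the 36 assignments meet the threshold.

12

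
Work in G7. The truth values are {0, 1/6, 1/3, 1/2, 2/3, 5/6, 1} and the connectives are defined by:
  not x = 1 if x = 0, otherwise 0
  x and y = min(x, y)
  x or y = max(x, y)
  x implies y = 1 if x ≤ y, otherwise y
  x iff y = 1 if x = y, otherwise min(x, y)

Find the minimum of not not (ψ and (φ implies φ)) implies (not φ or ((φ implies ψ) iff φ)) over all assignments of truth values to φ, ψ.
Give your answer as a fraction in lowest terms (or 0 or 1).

1/6

Take φ = 1/6, ψ = 1/6:
φ implies φ = 1/6 implies 1/6 = 1
ψ and (φ implies φ) = 1/6 and 1 = 1/6
not (ψ and (φ implies φ)) = not 1/6 = 0
not not (ψ and (φ implies φ)) = not 0 = 1
not φ = not 1/6 = 0
φ implies ψ = 1/6 implies 1/6 = 1
(φ implies ψ) iff φ = 1 iff 1/6 = 1/6
not φ or ((φ implies ψ) iff φ) = 0 or 1/6 = 1/6
not not (ψ and (φ implies φ)) implies (not φ or ((φ implies ψ) iff φ)) = 1 implies 1/6 = 1/6
No assignment yields a value below 1/6, so this is the minimum.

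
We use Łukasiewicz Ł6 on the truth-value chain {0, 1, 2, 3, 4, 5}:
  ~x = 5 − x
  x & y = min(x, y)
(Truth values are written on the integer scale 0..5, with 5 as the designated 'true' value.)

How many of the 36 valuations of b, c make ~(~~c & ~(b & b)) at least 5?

value 5: 11 assignments (counts)
value 4: 9 assignments
value 3: 7 assignments
value 2: 5 assignments
value 1: 3 assignments
value 0: 1 assignment
So 11 of the 36 assignments meet the threshold.

11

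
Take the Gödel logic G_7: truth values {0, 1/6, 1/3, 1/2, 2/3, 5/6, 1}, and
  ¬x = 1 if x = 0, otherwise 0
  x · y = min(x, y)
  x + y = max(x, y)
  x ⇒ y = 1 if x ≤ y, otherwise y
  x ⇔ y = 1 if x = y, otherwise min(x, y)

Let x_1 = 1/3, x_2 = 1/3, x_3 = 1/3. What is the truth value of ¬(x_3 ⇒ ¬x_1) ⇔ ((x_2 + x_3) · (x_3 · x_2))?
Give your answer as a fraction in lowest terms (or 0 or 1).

1/3

¬x_1 = ¬1/3 = 0
x_3 ⇒ ¬x_1 = 1/3 ⇒ 0 = 0
¬(x_3 ⇒ ¬x_1) = ¬0 = 1
x_2 + x_3 = 1/3 + 1/3 = 1/3
x_3 · x_2 = 1/3 · 1/3 = 1/3
(x_2 + x_3) · (x_3 · x_2) = 1/3 · 1/3 = 1/3
¬(x_3 ⇒ ¬x_1) ⇔ ((x_2 + x_3) · (x_3 · x_2)) = 1 ⇔ 1/3 = 1/3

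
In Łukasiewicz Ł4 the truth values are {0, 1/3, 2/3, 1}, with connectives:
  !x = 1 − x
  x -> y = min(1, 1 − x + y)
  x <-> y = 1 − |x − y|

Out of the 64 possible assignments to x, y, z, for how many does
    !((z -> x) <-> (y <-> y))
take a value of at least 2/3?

value 1: 4 assignments (counts)
value 2/3: 8 assignments (counts)
value 1/3: 12 assignments
value 0: 40 assignments
So 12 of the 64 assignments meet the threshold.

12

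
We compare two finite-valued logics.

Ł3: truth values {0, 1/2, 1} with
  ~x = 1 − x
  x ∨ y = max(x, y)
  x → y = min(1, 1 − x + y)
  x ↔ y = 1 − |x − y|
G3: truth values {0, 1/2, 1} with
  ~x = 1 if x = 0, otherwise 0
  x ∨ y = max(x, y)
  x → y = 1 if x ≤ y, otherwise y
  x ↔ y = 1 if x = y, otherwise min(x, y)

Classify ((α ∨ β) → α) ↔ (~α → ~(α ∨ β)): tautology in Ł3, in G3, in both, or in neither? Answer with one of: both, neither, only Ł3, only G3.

In Ł3: every assignment gives 1 — tautology.
In G3: at α = 1/2, β = 1 the value is 1/2 — not a tautology.

only Ł3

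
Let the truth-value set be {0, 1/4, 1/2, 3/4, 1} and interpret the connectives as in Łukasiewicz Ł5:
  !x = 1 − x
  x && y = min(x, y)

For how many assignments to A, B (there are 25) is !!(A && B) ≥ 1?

1

value 1: 1 assignment (counts)
value 3/4: 3 assignments
value 1/2: 5 assignments
value 1/4: 7 assignments
value 0: 9 assignments
So 1 of the 25 assignments meets the threshold.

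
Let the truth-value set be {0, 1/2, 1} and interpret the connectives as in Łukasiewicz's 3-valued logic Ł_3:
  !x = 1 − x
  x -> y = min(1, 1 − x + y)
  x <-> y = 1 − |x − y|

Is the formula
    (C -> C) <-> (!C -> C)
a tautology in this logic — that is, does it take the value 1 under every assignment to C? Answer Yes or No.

Counterexample: take C = 0.
C -> C = 0 -> 0 = 1
!C = !0 = 1
!C -> C = 1 -> 0 = 0
(C -> C) <-> (!C -> C) = 1 <-> 0 = 0
This gives 0 ≠ 1.

No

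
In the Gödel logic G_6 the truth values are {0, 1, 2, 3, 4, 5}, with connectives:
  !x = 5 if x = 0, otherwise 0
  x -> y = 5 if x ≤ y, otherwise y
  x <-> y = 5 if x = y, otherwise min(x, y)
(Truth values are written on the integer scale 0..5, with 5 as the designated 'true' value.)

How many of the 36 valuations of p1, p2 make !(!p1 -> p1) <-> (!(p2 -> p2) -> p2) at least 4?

6

value 5: 6 assignments (counts)
value 0: 30 assignments
So 6 of the 36 assignments meet the threshold.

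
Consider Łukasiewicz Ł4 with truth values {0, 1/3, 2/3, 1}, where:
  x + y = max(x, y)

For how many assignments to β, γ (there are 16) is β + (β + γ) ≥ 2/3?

12

β = 0, γ = 0 ↦ 0  <
β = 0, γ = 1/3 ↦ 1/3  <
β = 0, γ = 2/3 ↦ 2/3  ≥
β = 0, γ = 1 ↦ 1  ≥
β = 1/3, γ = 0 ↦ 1/3  <
β = 1/3, γ = 1/3 ↦ 1/3  <
β = 1/3, γ = 2/3 ↦ 2/3  ≥
β = 1/3, γ = 1 ↦ 1  ≥
β = 2/3, γ = 0 ↦ 2/3  ≥
β = 2/3, γ = 1/3 ↦ 2/3  ≥
β = 2/3, γ = 2/3 ↦ 2/3  ≥
β = 2/3, γ = 1 ↦ 1  ≥
β = 1, γ = 0 ↦ 1  ≥
β = 1, γ = 1/3 ↦ 1  ≥
β = 1, γ = 2/3 ↦ 1  ≥
β = 1, γ = 1 ↦ 1  ≥
So 12 of the 16 assignments meet the threshold.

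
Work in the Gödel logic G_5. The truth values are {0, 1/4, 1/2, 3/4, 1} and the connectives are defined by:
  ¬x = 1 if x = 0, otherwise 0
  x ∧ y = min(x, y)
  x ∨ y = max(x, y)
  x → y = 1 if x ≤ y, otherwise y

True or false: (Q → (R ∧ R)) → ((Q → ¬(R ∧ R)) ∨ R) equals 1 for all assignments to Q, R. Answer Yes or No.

Counterexample: take Q = 1/4, R = 1/4.
R ∧ R = 1/4 ∧ 1/4 = 1/4
Q → (R ∧ R) = 1/4 → 1/4 = 1
R ∧ R = 1/4 ∧ 1/4 = 1/4
¬(R ∧ R) = ¬1/4 = 0
Q → ¬(R ∧ R) = 1/4 → 0 = 0
(Q → ¬(R ∧ R)) ∨ R = 0 ∨ 1/4 = 1/4
(Q → (R ∧ R)) → ((Q → ¬(R ∧ R)) ∨ R) = 1 → 1/4 = 1/4
This gives 1/4 ≠ 1.

No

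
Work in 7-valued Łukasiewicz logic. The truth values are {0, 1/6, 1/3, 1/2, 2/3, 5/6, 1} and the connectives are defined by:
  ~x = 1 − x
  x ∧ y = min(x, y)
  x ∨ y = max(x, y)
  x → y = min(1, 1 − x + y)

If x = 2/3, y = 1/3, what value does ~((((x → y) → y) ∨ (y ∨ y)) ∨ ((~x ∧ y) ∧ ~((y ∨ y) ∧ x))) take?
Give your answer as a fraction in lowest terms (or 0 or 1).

1/3

x → y = 2/3 → 1/3 = 2/3
(x → y) → y = 2/3 → 1/3 = 2/3
y ∨ y = 1/3 ∨ 1/3 = 1/3
((x → y) → y) ∨ (y ∨ y) = 2/3 ∨ 1/3 = 2/3
~x = ~2/3 = 1/3
~x ∧ y = 1/3 ∧ 1/3 = 1/3
y ∨ y = 1/3 ∨ 1/3 = 1/3
(y ∨ y) ∧ x = 1/3 ∧ 2/3 = 1/3
~((y ∨ y) ∧ x) = ~1/3 = 2/3
(~x ∧ y) ∧ ~((y ∨ y) ∧ x) = 1/3 ∧ 2/3 = 1/3
(((x → y) → y) ∨ (y ∨ y)) ∨ ((~x ∧ y) ∧ ~((y ∨ y) ∧ x)) = 2/3 ∨ 1/3 = 2/3
~((((x → y) → y) ∨ (y ∨ y)) ∨ ((~x ∧ y) ∧ ~((y ∨ y) ∧ x))) = ~2/3 = 1/3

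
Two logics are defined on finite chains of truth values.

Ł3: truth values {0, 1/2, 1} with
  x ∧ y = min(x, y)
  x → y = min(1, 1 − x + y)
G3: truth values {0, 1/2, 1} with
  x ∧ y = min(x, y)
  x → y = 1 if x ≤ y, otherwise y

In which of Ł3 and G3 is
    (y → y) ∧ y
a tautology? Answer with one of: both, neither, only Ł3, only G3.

neither

In Ł3: at y = 0 the value is 0 — not a tautology.
In G3: at y = 0 the value is 0 — not a tautology.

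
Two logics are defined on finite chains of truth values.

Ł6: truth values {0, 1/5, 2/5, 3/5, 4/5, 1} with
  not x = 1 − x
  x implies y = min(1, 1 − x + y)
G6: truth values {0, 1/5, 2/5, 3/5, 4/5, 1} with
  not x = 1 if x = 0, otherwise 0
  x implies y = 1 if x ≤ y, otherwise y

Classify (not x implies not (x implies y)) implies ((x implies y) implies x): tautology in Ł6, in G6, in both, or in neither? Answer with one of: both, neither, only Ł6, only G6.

In Ł6: every assignment gives 1 — tautology.
In G6: at x = 1/5, y = 1/5 the value is 1/5 — not a tautology.

only Ł6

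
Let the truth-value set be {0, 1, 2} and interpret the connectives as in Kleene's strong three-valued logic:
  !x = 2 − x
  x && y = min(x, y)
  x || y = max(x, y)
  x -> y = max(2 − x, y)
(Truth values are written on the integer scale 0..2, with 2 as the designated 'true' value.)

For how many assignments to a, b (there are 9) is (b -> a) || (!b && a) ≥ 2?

5

a = 0, b = 0 ↦ 2  ≥
a = 0, b = 1 ↦ 1  <
a = 0, b = 2 ↦ 0  <
a = 1, b = 0 ↦ 2  ≥
a = 1, b = 1 ↦ 1  <
a = 1, b = 2 ↦ 1  <
a = 2, b = 0 ↦ 2  ≥
a = 2, b = 1 ↦ 2  ≥
a = 2, b = 2 ↦ 2  ≥
So 5 of the 9 assignments meet the threshold.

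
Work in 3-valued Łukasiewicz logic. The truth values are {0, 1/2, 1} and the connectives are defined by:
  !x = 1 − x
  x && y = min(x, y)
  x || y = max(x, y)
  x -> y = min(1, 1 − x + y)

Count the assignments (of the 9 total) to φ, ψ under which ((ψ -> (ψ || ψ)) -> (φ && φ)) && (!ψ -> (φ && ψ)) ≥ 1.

2

φ = 0, ψ = 0 ↦ 0  <
φ = 0, ψ = 1/2 ↦ 0  <
φ = 0, ψ = 1 ↦ 0  <
φ = 1/2, ψ = 0 ↦ 0  <
φ = 1/2, ψ = 1/2 ↦ 1/2  <
φ = 1/2, ψ = 1 ↦ 1/2  <
φ = 1, ψ = 0 ↦ 0  <
φ = 1, ψ = 1/2 ↦ 1  ≥
φ = 1, ψ = 1 ↦ 1  ≥
So 2 of the 9 assignments meet the threshold.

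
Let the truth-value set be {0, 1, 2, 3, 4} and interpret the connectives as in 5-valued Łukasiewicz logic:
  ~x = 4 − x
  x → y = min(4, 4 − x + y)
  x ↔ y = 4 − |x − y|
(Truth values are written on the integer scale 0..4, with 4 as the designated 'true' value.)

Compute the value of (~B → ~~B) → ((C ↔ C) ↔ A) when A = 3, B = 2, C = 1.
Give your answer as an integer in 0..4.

~B = ~2 = 2
~B = ~2 = 2
~~B = ~2 = 2
~B → ~~B = 2 → 2 = 4
C ↔ C = 1 ↔ 1 = 4
(C ↔ C) ↔ A = 4 ↔ 3 = 3
(~B → ~~B) → ((C ↔ C) ↔ A) = 4 → 3 = 3

3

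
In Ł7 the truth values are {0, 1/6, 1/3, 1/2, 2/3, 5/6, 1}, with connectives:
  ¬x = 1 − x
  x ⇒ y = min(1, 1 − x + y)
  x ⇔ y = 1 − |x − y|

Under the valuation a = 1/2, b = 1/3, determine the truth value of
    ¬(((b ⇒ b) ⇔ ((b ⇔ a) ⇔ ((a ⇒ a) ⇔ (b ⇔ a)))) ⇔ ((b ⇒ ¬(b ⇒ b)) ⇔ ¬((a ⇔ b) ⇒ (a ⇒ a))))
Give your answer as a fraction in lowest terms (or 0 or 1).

2/3

b ⇒ b = 1/3 ⇒ 1/3 = 1
b ⇔ a = 1/3 ⇔ 1/2 = 5/6
a ⇒ a = 1/2 ⇒ 1/2 = 1
b ⇔ a = 1/3 ⇔ 1/2 = 5/6
(a ⇒ a) ⇔ (b ⇔ a) = 1 ⇔ 5/6 = 5/6
(b ⇔ a) ⇔ ((a ⇒ a) ⇔ (b ⇔ a)) = 5/6 ⇔ 5/6 = 1
(b ⇒ b) ⇔ ((b ⇔ a) ⇔ ((a ⇒ a) ⇔ (b ⇔ a))) = 1 ⇔ 1 = 1
b ⇒ b = 1/3 ⇒ 1/3 = 1
¬(b ⇒ b) = ¬1 = 0
b ⇒ ¬(b ⇒ b) = 1/3 ⇒ 0 = 2/3
a ⇔ b = 1/2 ⇔ 1/3 = 5/6
a ⇒ a = 1/2 ⇒ 1/2 = 1
(a ⇔ b) ⇒ (a ⇒ a) = 5/6 ⇒ 1 = 1
¬((a ⇔ b) ⇒ (a ⇒ a)) = ¬1 = 0
(b ⇒ ¬(b ⇒ b)) ⇔ ¬((a ⇔ b) ⇒ (a ⇒ a)) = 2/3 ⇔ 0 = 1/3
((b ⇒ b) ⇔ ((b ⇔ a) ⇔ ((a ⇒ a) ⇔ (b ⇔ a)))) ⇔ ((b ⇒ ¬(b ⇒ b)) ⇔ ¬((a ⇔ b) ⇒ (a ⇒ a))) = 1 ⇔ 1/3 = 1/3
¬(((b ⇒ b) ⇔ ((b ⇔ a) ⇔ ((a ⇒ a) ⇔ (b ⇔ a)))) ⇔ ((b ⇒ ¬(b ⇒ b)) ⇔ ¬((a ⇔ b) ⇒ (a ⇒ a)))) = ¬1/3 = 2/3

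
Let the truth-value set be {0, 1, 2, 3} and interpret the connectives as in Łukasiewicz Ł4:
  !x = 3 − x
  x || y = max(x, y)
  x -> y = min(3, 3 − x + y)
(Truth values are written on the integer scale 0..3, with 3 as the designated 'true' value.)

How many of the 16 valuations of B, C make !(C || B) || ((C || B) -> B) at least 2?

B = 0, C = 0 ↦ 3  ≥
B = 0, C = 1 ↦ 2  ≥
B = 0, C = 2 ↦ 1  <
B = 0, C = 3 ↦ 0  <
B = 1, C = 0 ↦ 3  ≥
B = 1, C = 1 ↦ 3  ≥
B = 1, C = 2 ↦ 2  ≥
B = 1, C = 3 ↦ 1  <
B = 2, C = 0 ↦ 3  ≥
B = 2, C = 1 ↦ 3  ≥
B = 2, C = 2 ↦ 3  ≥
B = 2, C = 3 ↦ 2  ≥
B = 3, C = 0 ↦ 3  ≥
B = 3, C = 1 ↦ 3  ≥
B = 3, C = 2 ↦ 3  ≥
B = 3, C = 3 ↦ 3  ≥
So 13 of the 16 assignments meet the threshold.

13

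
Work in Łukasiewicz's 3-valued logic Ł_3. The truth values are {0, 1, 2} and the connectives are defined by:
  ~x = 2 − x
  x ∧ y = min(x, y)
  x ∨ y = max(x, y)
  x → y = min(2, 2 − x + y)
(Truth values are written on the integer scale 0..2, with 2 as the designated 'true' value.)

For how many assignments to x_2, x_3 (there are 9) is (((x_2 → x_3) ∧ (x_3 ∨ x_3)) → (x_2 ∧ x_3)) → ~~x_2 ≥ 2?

x_2 = 0, x_3 = 0 ↦ 0  <
x_2 = 0, x_3 = 1 ↦ 1  <
x_2 = 0, x_3 = 2 ↦ 2  ≥
x_2 = 1, x_3 = 0 ↦ 1  <
x_2 = 1, x_3 = 1 ↦ 1  <
x_2 = 1, x_3 = 2 ↦ 2  ≥
x_2 = 2, x_3 = 0 ↦ 2  ≥
x_2 = 2, x_3 = 1 ↦ 2  ≥
x_2 = 2, x_3 = 2 ↦ 2  ≥
So 5 of the 9 assignments meet the threshold.

5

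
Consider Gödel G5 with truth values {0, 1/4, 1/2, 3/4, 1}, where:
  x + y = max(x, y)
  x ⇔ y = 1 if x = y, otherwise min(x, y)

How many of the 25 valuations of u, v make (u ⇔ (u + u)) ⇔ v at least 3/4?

10

value 1: 5 assignments (counts)
value 3/4: 5 assignments (counts)
value 1/2: 5 assignments
value 1/4: 5 assignments
value 0: 5 assignments
So 10 of the 25 assignments meet the threshold.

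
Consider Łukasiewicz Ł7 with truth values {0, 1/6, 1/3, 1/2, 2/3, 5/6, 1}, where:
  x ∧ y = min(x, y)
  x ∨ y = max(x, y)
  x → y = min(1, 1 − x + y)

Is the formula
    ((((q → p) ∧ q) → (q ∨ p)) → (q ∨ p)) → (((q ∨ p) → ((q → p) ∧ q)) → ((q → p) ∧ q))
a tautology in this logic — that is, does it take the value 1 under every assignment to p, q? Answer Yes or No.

At p = 5/6, q = 2/3, for instance:
q → p = 2/3 → 5/6 = 1
(q → p) ∧ q = 1 ∧ 2/3 = 2/3
q ∨ p = 2/3 ∨ 5/6 = 5/6
((q → p) ∧ q) → (q ∨ p) = 2/3 → 5/6 = 1
(((q → p) ∧ q) → (q ∨ p)) → (q ∨ p) = 1 → 5/6 = 5/6
(q ∨ p) → ((q → p) ∧ q) = 5/6 → 2/3 = 5/6
((q ∨ p) → ((q → p) ∧ q)) → ((q → p) ∧ q) = 5/6 → 2/3 = 5/6
((((q → p) ∧ q) → (q ∨ p)) → (q ∨ p)) → (((q ∨ p) → ((q → p) ∧ q)) → ((q → p) ∧ q)) = 5/6 → 5/6 = 1
and checking the remaining 48 assignments likewise gives ≥ 1 in every case.

Yes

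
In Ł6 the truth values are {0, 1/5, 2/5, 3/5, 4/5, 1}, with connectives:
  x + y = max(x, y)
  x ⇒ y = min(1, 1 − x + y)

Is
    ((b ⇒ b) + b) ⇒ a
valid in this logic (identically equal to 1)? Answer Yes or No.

No

Counterexample: take a = 0, b = 0.
b ⇒ b = 0 ⇒ 0 = 1
(b ⇒ b) + b = 1 + 0 = 1
((b ⇒ b) + b) ⇒ a = 1 ⇒ 0 = 0
This gives 0 ≠ 1.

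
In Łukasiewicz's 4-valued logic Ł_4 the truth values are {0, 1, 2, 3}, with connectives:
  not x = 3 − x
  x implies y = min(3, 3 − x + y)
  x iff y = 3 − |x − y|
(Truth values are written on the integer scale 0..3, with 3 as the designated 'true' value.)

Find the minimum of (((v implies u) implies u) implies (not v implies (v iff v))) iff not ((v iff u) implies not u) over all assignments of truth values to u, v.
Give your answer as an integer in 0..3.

0

Take u = 0, v = 0:
v implies u = 0 implies 0 = 3
(v implies u) implies u = 3 implies 0 = 0
not v = not 0 = 3
v iff v = 0 iff 0 = 3
not v implies (v iff v) = 3 implies 3 = 3
((v implies u) implies u) implies (not v implies (v iff v)) = 0 implies 3 = 3
v iff u = 0 iff 0 = 3
not u = not 0 = 3
(v iff u) implies not u = 3 implies 3 = 3
not ((v iff u) implies not u) = not 3 = 0
(((v implies u) implies u) implies (not v implies (v iff v))) iff not ((v iff u) implies not u) = 3 iff 0 = 0
No assignment yields a value below 0, so this is the minimum.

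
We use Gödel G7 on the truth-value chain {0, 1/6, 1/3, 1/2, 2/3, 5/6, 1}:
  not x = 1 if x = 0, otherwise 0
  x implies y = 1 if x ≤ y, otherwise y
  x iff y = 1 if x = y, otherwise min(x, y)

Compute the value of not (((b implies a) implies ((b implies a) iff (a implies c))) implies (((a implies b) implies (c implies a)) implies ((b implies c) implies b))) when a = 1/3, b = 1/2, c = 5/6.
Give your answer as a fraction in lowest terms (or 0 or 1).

0

b implies a = 1/2 implies 1/3 = 1/3
b implies a = 1/2 implies 1/3 = 1/3
a implies c = 1/3 implies 5/6 = 1
(b implies a) iff (a implies c) = 1/3 iff 1 = 1/3
(b implies a) implies ((b implies a) iff (a implies c)) = 1/3 implies 1/3 = 1
a implies b = 1/3 implies 1/2 = 1
c implies a = 5/6 implies 1/3 = 1/3
(a implies b) implies (c implies a) = 1 implies 1/3 = 1/3
b implies c = 1/2 implies 5/6 = 1
(b implies c) implies b = 1 implies 1/2 = 1/2
((a implies b) implies (c implies a)) implies ((b implies c) implies b) = 1/3 implies 1/2 = 1
((b implies a) implies ((b implies a) iff (a implies c))) implies (((a implies b) implies (c implies a)) implies ((b implies c) implies b)) = 1 implies 1 = 1
not (((b implies a) implies ((b implies a) iff (a implies c))) implies (((a implies b) implies (c implies a)) implies ((b implies c) implies b))) = not 1 = 0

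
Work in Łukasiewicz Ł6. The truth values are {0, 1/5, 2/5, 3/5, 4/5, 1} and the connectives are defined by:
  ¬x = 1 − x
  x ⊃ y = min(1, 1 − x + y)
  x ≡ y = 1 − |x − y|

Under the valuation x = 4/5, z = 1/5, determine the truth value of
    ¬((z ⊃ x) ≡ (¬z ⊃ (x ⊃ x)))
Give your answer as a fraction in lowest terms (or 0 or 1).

0

z ⊃ x = 1/5 ⊃ 4/5 = 1
¬z = ¬1/5 = 4/5
x ⊃ x = 4/5 ⊃ 4/5 = 1
¬z ⊃ (x ⊃ x) = 4/5 ⊃ 1 = 1
(z ⊃ x) ≡ (¬z ⊃ (x ⊃ x)) = 1 ≡ 1 = 1
¬((z ⊃ x) ≡ (¬z ⊃ (x ⊃ x))) = ¬1 = 0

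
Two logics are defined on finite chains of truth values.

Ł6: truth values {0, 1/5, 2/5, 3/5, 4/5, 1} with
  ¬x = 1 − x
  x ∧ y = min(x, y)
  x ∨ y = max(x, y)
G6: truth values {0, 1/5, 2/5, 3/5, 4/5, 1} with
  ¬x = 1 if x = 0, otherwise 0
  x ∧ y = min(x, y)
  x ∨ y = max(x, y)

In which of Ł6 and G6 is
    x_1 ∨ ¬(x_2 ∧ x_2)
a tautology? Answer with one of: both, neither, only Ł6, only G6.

neither

In Ł6: at x_1 = 0, x_2 = 1/5 the value is 4/5 — not a tautology.
In G6: at x_1 = 0, x_2 = 1/5 the value is 0 — not a tautology.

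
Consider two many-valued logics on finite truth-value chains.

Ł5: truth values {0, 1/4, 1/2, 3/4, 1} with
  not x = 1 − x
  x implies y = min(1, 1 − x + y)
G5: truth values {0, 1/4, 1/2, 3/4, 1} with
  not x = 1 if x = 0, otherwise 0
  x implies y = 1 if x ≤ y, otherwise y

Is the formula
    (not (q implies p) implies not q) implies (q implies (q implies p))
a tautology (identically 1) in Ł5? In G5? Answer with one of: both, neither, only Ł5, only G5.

only Ł5

In Ł5: every assignment gives 1 — tautology.
In G5: at p = 1/4, q = 1/2 the value is 1/4 — not a tautology.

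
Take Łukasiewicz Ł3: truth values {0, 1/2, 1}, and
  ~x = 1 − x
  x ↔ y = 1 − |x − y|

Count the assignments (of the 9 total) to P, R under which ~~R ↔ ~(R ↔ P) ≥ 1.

4

P = 0, R = 0 ↦ 1  ≥
P = 0, R = 1/2 ↦ 1  ≥
P = 0, R = 1 ↦ 1  ≥
P = 1/2, R = 0 ↦ 1/2  <
P = 1/2, R = 1/2 ↦ 1/2  <
P = 1/2, R = 1 ↦ 1/2  <
P = 1, R = 0 ↦ 0  <
P = 1, R = 1/2 ↦ 1  ≥
P = 1, R = 1 ↦ 0  <
So 4 of the 9 assignments meet the threshold.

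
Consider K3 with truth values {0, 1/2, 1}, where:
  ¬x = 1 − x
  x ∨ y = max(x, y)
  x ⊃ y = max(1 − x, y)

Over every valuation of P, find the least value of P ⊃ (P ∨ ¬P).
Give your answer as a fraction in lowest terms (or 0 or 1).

1/2

Take P = 1/2:
¬P = ¬1/2 = 1/2
P ∨ ¬P = 1/2 ∨ 1/2 = 1/2
P ⊃ (P ∨ ¬P) = 1/2 ⊃ 1/2 = 1/2
No assignment yields a value below 1/2, so this is the minimum.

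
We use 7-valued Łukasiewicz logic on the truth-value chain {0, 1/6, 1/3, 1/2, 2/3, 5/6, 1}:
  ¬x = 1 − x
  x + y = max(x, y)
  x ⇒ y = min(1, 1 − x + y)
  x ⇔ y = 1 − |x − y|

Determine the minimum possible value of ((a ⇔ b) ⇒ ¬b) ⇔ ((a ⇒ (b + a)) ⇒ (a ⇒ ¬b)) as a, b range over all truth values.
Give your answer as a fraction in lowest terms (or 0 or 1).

Take a = 1/2, b = 1/2:
a ⇔ b = 1/2 ⇔ 1/2 = 1
¬b = ¬1/2 = 1/2
(a ⇔ b) ⇒ ¬b = 1 ⇒ 1/2 = 1/2
b + a = 1/2 + 1/2 = 1/2
a ⇒ (b + a) = 1/2 ⇒ 1/2 = 1
¬b = ¬1/2 = 1/2
a ⇒ ¬b = 1/2 ⇒ 1/2 = 1
(a ⇒ (b + a)) ⇒ (a ⇒ ¬b) = 1 ⇒ 1 = 1
((a ⇔ b) ⇒ ¬b) ⇔ ((a ⇒ (b + a)) ⇒ (a ⇒ ¬b)) = 1/2 ⇔ 1 = 1/2
No assignment yields a value below 1/2, so this is the minimum.

1/2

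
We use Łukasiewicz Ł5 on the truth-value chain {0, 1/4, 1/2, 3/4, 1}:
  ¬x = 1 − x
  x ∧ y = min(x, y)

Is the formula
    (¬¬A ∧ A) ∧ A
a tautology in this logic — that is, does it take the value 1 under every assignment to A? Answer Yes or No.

Counterexample: take A = 0.
¬A = ¬0 = 1
¬¬A = ¬1 = 0
¬¬A ∧ A = 0 ∧ 0 = 0
(¬¬A ∧ A) ∧ A = 0 ∧ 0 = 0
This gives 0 ≠ 1.

No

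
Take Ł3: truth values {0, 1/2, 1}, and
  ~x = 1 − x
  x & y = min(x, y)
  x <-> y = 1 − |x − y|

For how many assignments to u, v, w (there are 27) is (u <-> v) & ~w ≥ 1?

value 1: 3 assignments (counts)
value 1/2: 11 assignments
value 0: 13 assignments
So 3 of the 27 assignments meet the threshold.

3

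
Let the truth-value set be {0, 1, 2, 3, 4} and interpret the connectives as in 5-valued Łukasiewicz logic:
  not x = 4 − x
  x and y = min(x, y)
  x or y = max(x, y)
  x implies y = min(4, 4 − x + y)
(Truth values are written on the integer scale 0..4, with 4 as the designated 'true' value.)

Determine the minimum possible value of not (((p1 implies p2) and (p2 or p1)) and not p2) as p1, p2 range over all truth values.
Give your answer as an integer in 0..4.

2

Take p1 = 0, p2 = 2:
p1 implies p2 = 0 implies 2 = 4
p2 or p1 = 2 or 0 = 2
(p1 implies p2) and (p2 or p1) = 4 and 2 = 2
not p2 = not 2 = 2
((p1 implies p2) and (p2 or p1)) and not p2 = 2 and 2 = 2
not (((p1 implies p2) and (p2 or p1)) and not p2) = not 2 = 2
No assignment yields a value below 2, so this is the minimum.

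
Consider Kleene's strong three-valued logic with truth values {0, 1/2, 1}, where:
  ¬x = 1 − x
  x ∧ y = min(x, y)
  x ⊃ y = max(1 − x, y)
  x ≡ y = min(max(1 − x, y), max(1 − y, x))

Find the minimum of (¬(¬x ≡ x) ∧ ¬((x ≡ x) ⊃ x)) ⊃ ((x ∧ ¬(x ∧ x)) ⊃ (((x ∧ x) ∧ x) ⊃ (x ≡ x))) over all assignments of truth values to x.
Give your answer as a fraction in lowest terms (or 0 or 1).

Take x = 1/2:
¬x = ¬1/2 = 1/2
¬x ≡ x = 1/2 ≡ 1/2 = 1/2
¬(¬x ≡ x) = ¬1/2 = 1/2
x ≡ x = 1/2 ≡ 1/2 = 1/2
(x ≡ x) ⊃ x = 1/2 ⊃ 1/2 = 1/2
¬((x ≡ x) ⊃ x) = ¬1/2 = 1/2
¬(¬x ≡ x) ∧ ¬((x ≡ x) ⊃ x) = 1/2 ∧ 1/2 = 1/2
x ∧ x = 1/2 ∧ 1/2 = 1/2
¬(x ∧ x) = ¬1/2 = 1/2
x ∧ ¬(x ∧ x) = 1/2 ∧ 1/2 = 1/2
x ∧ x = 1/2 ∧ 1/2 = 1/2
(x ∧ x) ∧ x = 1/2 ∧ 1/2 = 1/2
x ≡ x = 1/2 ≡ 1/2 = 1/2
((x ∧ x) ∧ x) ⊃ (x ≡ x) = 1/2 ⊃ 1/2 = 1/2
(x ∧ ¬(x ∧ x)) ⊃ (((x ∧ x) ∧ x) ⊃ (x ≡ x)) = 1/2 ⊃ 1/2 = 1/2
(¬(¬x ≡ x) ∧ ¬((x ≡ x) ⊃ x)) ⊃ ((x ∧ ¬(x ∧ x)) ⊃ (((x ∧ x) ∧ x) ⊃ (x ≡ x))) = 1/2 ⊃ 1/2 = 1/2
No assignment yields a value below 1/2, so this is the minimum.

1/2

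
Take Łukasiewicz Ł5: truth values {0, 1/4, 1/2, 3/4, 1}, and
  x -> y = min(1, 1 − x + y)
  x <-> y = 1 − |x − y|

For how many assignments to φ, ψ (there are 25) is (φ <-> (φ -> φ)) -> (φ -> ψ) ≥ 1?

value 1: 19 assignments (counts)
value 3/4: 2 assignments
value 1/2: 2 assignments
value 1/4: 1 assignment
value 0: 1 assignment
So 19 of the 25 assignments meet the threshold.

19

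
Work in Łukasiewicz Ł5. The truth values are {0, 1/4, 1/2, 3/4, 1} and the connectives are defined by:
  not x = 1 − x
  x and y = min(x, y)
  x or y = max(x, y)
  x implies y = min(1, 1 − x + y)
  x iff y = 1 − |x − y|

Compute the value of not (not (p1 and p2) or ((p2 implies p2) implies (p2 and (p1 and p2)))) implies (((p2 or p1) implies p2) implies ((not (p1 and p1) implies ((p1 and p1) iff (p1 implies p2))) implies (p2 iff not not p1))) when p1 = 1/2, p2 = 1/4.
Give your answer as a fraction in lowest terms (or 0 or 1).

1

p1 and p2 = 1/2 and 1/4 = 1/4
not (p1 and p2) = not 1/4 = 3/4
p2 implies p2 = 1/4 implies 1/4 = 1
p1 and p2 = 1/2 and 1/4 = 1/4
p2 and (p1 and p2) = 1/4 and 1/4 = 1/4
(p2 implies p2) implies (p2 and (p1 and p2)) = 1 implies 1/4 = 1/4
not (p1 and p2) or ((p2 implies p2) implies (p2 and (p1 and p2))) = 3/4 or 1/4 = 3/4
not (not (p1 and p2) or ((p2 implies p2) implies (p2 and (p1 and p2)))) = not 3/4 = 1/4
p2 or p1 = 1/4 or 1/2 = 1/2
(p2 or p1) implies p2 = 1/2 implies 1/4 = 3/4
p1 and p1 = 1/2 and 1/2 = 1/2
not (p1 and p1) = not 1/2 = 1/2
p1 and p1 = 1/2 and 1/2 = 1/2
p1 implies p2 = 1/2 implies 1/4 = 3/4
(p1 and p1) iff (p1 implies p2) = 1/2 iff 3/4 = 3/4
not (p1 and p1) implies ((p1 and p1) iff (p1 implies p2)) = 1/2 implies 3/4 = 1
not p1 = not 1/2 = 1/2
not not p1 = not 1/2 = 1/2
p2 iff not not p1 = 1/4 iff 1/2 = 3/4
(not (p1 and p1) implies ((p1 and p1) iff (p1 implies p2))) implies (p2 iff not not p1) = 1 implies 3/4 = 3/4
((p2 or p1) implies p2) implies ((not (p1 and p1) implies ((p1 and p1) iff (p1 implies p2))) implies (p2 iff not not p1)) = 3/4 implies 3/4 = 1
not (not (p1 and p2) or ((p2 implies p2) implies (p2 and (p1 and p2)))) implies (((p2 or p1) implies p2) implies ((not (p1 and p1) implies ((p1 and p1) iff (p1 implies p2))) implies (p2 iff not not p1))) = 1/4 implies 1 = 1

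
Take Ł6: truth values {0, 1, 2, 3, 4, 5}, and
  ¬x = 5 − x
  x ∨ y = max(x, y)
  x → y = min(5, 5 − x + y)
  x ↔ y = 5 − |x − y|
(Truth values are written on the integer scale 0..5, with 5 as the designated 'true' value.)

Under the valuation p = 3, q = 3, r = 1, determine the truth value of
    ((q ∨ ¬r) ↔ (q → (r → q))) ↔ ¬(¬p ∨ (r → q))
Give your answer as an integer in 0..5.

¬r = ¬1 = 4
q ∨ ¬r = 3 ∨ 4 = 4
r → q = 1 → 3 = 5
q → (r → q) = 3 → 5 = 5
(q ∨ ¬r) ↔ (q → (r → q)) = 4 ↔ 5 = 4
¬p = ¬3 = 2
r → q = 1 → 3 = 5
¬p ∨ (r → q) = 2 ∨ 5 = 5
¬(¬p ∨ (r → q)) = ¬5 = 0
((q ∨ ¬r) ↔ (q → (r → q))) ↔ ¬(¬p ∨ (r → q)) = 4 ↔ 0 = 1

1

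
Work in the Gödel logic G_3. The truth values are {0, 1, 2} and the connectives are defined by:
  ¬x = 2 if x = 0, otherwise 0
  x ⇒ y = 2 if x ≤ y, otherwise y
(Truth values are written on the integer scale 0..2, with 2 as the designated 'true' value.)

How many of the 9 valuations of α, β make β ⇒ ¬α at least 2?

α = 0, β = 0 ↦ 2  ≥
α = 0, β = 1 ↦ 2  ≥
α = 0, β = 2 ↦ 2  ≥
α = 1, β = 0 ↦ 2  ≥
α = 1, β = 1 ↦ 0  <
α = 1, β = 2 ↦ 0  <
α = 2, β = 0 ↦ 2  ≥
α = 2, β = 1 ↦ 0  <
α = 2, β = 2 ↦ 0  <
So 5 of the 9 assignments meet the threshold.

5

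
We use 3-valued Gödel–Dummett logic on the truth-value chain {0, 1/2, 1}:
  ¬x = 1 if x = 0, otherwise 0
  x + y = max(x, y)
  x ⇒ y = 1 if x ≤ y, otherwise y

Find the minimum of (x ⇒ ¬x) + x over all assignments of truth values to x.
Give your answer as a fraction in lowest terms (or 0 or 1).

Take x = 1/2:
¬x = ¬1/2 = 0
x ⇒ ¬x = 1/2 ⇒ 0 = 0
(x ⇒ ¬x) + x = 0 + 1/2 = 1/2
No assignment yields a value below 1/2, so this is the minimum.

1/2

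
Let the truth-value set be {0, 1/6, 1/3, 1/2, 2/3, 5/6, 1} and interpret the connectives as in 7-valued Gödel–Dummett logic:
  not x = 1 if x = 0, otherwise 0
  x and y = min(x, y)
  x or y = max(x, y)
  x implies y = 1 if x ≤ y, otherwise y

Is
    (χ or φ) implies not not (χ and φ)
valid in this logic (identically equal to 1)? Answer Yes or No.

No

Counterexample: take φ = 0, χ = 1/6.
χ or φ = 1/6 or 0 = 1/6
χ and φ = 1/6 and 0 = 0
not (χ and φ) = not 0 = 1
not not (χ and φ) = not 1 = 0
(χ or φ) implies not not (χ and φ) = 1/6 implies 0 = 0
This gives 0 ≠ 1.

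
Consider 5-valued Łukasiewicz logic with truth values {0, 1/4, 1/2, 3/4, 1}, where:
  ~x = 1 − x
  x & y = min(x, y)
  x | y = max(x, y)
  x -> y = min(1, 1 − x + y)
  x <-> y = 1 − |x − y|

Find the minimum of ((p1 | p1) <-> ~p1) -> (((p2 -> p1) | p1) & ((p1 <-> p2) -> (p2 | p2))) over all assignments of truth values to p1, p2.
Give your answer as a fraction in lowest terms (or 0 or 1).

Take p1 = 1/2, p2 = 0:
p1 | p1 = 1/2 | 1/2 = 1/2
~p1 = ~1/2 = 1/2
(p1 | p1) <-> ~p1 = 1/2 <-> 1/2 = 1
p2 -> p1 = 0 -> 1/2 = 1
(p2 -> p1) | p1 = 1 | 1/2 = 1
p1 <-> p2 = 1/2 <-> 0 = 1/2
p2 | p2 = 0 | 0 = 0
(p1 <-> p2) -> (p2 | p2) = 1/2 -> 0 = 1/2
((p2 -> p1) | p1) & ((p1 <-> p2) -> (p2 | p2)) = 1 & 1/2 = 1/2
((p1 | p1) <-> ~p1) -> (((p2 -> p1) | p1) & ((p1 <-> p2) -> (p2 | p2))) = 1 -> 1/2 = 1/2
No assignment yields a value below 1/2, so this is the minimum.

1/2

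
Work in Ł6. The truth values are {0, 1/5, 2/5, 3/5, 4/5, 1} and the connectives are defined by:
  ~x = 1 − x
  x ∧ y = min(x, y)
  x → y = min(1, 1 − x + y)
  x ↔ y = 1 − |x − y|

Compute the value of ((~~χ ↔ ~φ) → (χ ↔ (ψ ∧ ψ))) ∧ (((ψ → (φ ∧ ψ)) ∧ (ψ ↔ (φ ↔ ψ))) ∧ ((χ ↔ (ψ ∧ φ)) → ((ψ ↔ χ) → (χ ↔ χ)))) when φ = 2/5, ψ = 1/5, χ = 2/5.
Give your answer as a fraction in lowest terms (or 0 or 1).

~χ = ~2/5 = 3/5
~~χ = ~3/5 = 2/5
~φ = ~2/5 = 3/5
~~χ ↔ ~φ = 2/5 ↔ 3/5 = 4/5
ψ ∧ ψ = 1/5 ∧ 1/5 = 1/5
χ ↔ (ψ ∧ ψ) = 2/5 ↔ 1/5 = 4/5
(~~χ ↔ ~φ) → (χ ↔ (ψ ∧ ψ)) = 4/5 → 4/5 = 1
φ ∧ ψ = 2/5 ∧ 1/5 = 1/5
ψ → (φ ∧ ψ) = 1/5 → 1/5 = 1
φ ↔ ψ = 2/5 ↔ 1/5 = 4/5
ψ ↔ (φ ↔ ψ) = 1/5 ↔ 4/5 = 2/5
(ψ → (φ ∧ ψ)) ∧ (ψ ↔ (φ ↔ ψ)) = 1 ∧ 2/5 = 2/5
ψ ∧ φ = 1/5 ∧ 2/5 = 1/5
χ ↔ (ψ ∧ φ) = 2/5 ↔ 1/5 = 4/5
ψ ↔ χ = 1/5 ↔ 2/5 = 4/5
χ ↔ χ = 2/5 ↔ 2/5 = 1
(ψ ↔ χ) → (χ ↔ χ) = 4/5 → 1 = 1
(χ ↔ (ψ ∧ φ)) → ((ψ ↔ χ) → (χ ↔ χ)) = 4/5 → 1 = 1
((ψ → (φ ∧ ψ)) ∧ (ψ ↔ (φ ↔ ψ))) ∧ ((χ ↔ (ψ ∧ φ)) → ((ψ ↔ χ) → (χ ↔ χ))) = 2/5 ∧ 1 = 2/5
((~~χ ↔ ~φ) → (χ ↔ (ψ ∧ ψ))) ∧ (((ψ → (φ ∧ ψ)) ∧ (ψ ↔ (φ ↔ ψ))) ∧ ((χ ↔ (ψ ∧ φ)) → ((ψ ↔ χ) → (χ ↔ χ)))) = 1 ∧ 2/5 = 2/5

2/5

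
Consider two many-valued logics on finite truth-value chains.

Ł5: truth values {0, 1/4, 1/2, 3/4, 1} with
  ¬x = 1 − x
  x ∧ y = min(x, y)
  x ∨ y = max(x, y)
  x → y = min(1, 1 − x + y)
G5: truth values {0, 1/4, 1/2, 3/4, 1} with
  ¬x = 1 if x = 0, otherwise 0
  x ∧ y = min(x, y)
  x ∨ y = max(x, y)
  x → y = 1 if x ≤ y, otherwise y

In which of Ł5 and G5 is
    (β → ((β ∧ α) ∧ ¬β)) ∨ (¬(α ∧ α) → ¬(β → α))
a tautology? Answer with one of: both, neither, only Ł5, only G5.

In Ł5: at α = 0, β = 1/4 the value is 3/4 — not a tautology.
In G5: every assignment gives 1 — tautology.

only G5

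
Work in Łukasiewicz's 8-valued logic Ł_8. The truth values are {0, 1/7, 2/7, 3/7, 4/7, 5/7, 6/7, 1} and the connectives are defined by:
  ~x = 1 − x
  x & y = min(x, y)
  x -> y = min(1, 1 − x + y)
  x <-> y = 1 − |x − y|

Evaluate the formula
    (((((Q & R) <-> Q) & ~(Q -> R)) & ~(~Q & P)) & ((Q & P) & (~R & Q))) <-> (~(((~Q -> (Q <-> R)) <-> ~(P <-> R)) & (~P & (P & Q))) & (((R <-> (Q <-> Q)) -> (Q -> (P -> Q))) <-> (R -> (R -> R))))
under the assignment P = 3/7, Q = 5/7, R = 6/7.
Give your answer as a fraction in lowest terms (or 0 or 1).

Q & R = 5/7 & 6/7 = 5/7
(Q & R) <-> Q = 5/7 <-> 5/7 = 1
Q -> R = 5/7 -> 6/7 = 1
~(Q -> R) = ~1 = 0
((Q & R) <-> Q) & ~(Q -> R) = 1 & 0 = 0
~Q = ~5/7 = 2/7
~Q & P = 2/7 & 3/7 = 2/7
~(~Q & P) = ~2/7 = 5/7
(((Q & R) <-> Q) & ~(Q -> R)) & ~(~Q & P) = 0 & 5/7 = 0
Q & P = 5/7 & 3/7 = 3/7
~R = ~6/7 = 1/7
~R & Q = 1/7 & 5/7 = 1/7
(Q & P) & (~R & Q) = 3/7 & 1/7 = 1/7
((((Q & R) <-> Q) & ~(Q -> R)) & ~(~Q & P)) & ((Q & P) & (~R & Q)) = 0 & 1/7 = 0
~Q = ~5/7 = 2/7
Q <-> R = 5/7 <-> 6/7 = 6/7
~Q -> (Q <-> R) = 2/7 -> 6/7 = 1
P <-> R = 3/7 <-> 6/7 = 4/7
~(P <-> R) = ~4/7 = 3/7
(~Q -> (Q <-> R)) <-> ~(P <-> R) = 1 <-> 3/7 = 3/7
~P = ~3/7 = 4/7
P & Q = 3/7 & 5/7 = 3/7
~P & (P & Q) = 4/7 & 3/7 = 3/7
((~Q -> (Q <-> R)) <-> ~(P <-> R)) & (~P & (P & Q)) = 3/7 & 3/7 = 3/7
~(((~Q -> (Q <-> R)) <-> ~(P <-> R)) & (~P & (P & Q))) = ~3/7 = 4/7
Q <-> Q = 5/7 <-> 5/7 = 1
R <-> (Q <-> Q) = 6/7 <-> 1 = 6/7
P -> Q = 3/7 -> 5/7 = 1
Q -> (P -> Q) = 5/7 -> 1 = 1
(R <-> (Q <-> Q)) -> (Q -> (P -> Q)) = 6/7 -> 1 = 1
R -> R = 6/7 -> 6/7 = 1
R -> (R -> R) = 6/7 -> 1 = 1
((R <-> (Q <-> Q)) -> (Q -> (P -> Q))) <-> (R -> (R -> R)) = 1 <-> 1 = 1
~(((~Q -> (Q <-> R)) <-> ~(P <-> R)) & (~P & (P & Q))) & (((R <-> (Q <-> Q)) -> (Q -> (P -> Q))) <-> (R -> (R -> R))) = 4/7 & 1 = 4/7
(((((Q & R) <-> Q) & ~(Q -> R)) & ~(~Q & P)) & ((Q & P) & (~R & Q))) <-> (~(((~Q -> (Q <-> R)) <-> ~(P <-> R)) & (~P & (P & Q))) & (((R <-> (Q <-> Q)) -> (Q -> (P -> Q))) <-> (R -> (R -> R)))) = 0 <-> 4/7 = 3/7

3/7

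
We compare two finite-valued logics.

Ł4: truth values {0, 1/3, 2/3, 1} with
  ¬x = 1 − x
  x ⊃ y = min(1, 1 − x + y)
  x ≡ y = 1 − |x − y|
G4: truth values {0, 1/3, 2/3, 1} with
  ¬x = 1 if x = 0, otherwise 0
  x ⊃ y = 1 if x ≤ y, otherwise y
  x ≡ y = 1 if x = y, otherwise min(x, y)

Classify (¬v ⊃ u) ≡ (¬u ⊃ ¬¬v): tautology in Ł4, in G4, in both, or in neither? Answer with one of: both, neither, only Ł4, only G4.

only Ł4

In Ł4: every assignment gives 1 — tautology.
In G4: at u = 1/3, v = 0 the value is 1/3 — not a tautology.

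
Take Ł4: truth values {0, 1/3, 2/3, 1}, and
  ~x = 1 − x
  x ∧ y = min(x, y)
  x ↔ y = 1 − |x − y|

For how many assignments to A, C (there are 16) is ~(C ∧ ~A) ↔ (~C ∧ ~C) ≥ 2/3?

13

A = 0, C = 0 ↦ 1  ≥
A = 0, C = 1/3 ↦ 1  ≥
A = 0, C = 2/3 ↦ 1  ≥
A = 0, C = 1 ↦ 1  ≥
A = 1/3, C = 0 ↦ 1  ≥
A = 1/3, C = 1/3 ↦ 1  ≥
A = 1/3, C = 2/3 ↦ 1  ≥
A = 1/3, C = 1 ↦ 2/3  ≥
A = 2/3, C = 0 ↦ 1  ≥
A = 2/3, C = 1/3 ↦ 1  ≥
A = 2/3, C = 2/3 ↦ 2/3  ≥
A = 2/3, C = 1 ↦ 1/3  <
A = 1, C = 0 ↦ 1  ≥
A = 1, C = 1/3 ↦ 2/3  ≥
A = 1, C = 2/3 ↦ 1/3  <
A = 1, C = 1 ↦ 0  <
So 13 of the 16 assignments meet the threshold.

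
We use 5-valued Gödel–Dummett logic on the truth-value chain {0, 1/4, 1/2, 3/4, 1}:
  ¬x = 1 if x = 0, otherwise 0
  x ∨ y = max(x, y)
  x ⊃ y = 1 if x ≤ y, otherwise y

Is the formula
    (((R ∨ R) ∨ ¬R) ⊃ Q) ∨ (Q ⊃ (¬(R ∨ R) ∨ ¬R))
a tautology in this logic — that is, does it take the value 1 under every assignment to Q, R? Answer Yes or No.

Counterexample: take Q = 1/4, R = 1/2.
R ∨ R = 1/2 ∨ 1/2 = 1/2
¬R = ¬1/2 = 0
(R ∨ R) ∨ ¬R = 1/2 ∨ 0 = 1/2
((R ∨ R) ∨ ¬R) ⊃ Q = 1/2 ⊃ 1/4 = 1/4
R ∨ R = 1/2 ∨ 1/2 = 1/2
¬(R ∨ R) = ¬1/2 = 0
¬R = ¬1/2 = 0
¬(R ∨ R) ∨ ¬R = 0 ∨ 0 = 0
Q ⊃ (¬(R ∨ R) ∨ ¬R) = 1/4 ⊃ 0 = 0
(((R ∨ R) ∨ ¬R) ⊃ Q) ∨ (Q ⊃ (¬(R ∨ R) ∨ ¬R)) = 1/4 ∨ 0 = 1/4
This gives 1/4 ≠ 1.

No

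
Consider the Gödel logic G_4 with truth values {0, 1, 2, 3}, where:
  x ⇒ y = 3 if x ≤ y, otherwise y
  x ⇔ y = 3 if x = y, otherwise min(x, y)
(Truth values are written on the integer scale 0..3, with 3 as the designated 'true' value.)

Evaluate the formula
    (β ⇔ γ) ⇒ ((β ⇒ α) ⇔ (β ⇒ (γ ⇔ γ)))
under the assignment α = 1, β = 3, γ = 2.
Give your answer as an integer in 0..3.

1

β ⇔ γ = 3 ⇔ 2 = 2
β ⇒ α = 3 ⇒ 1 = 1
γ ⇔ γ = 2 ⇔ 2 = 3
β ⇒ (γ ⇔ γ) = 3 ⇒ 3 = 3
(β ⇒ α) ⇔ (β ⇒ (γ ⇔ γ)) = 1 ⇔ 3 = 1
(β ⇔ γ) ⇒ ((β ⇒ α) ⇔ (β ⇒ (γ ⇔ γ))) = 2 ⇒ 1 = 1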